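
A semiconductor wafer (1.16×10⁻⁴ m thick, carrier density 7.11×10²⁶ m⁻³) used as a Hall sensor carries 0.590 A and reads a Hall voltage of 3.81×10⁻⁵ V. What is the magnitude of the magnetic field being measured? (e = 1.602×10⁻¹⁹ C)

B ≈ 0.853 T

From V_H = IB/(n e t), B = V_H n e t / I.
B = (3.81×10⁻⁵)(7.11×10²⁶)(1.602×10⁻¹⁹)(1.16×10⁻⁴)/0.590 ≈ 0.853 T.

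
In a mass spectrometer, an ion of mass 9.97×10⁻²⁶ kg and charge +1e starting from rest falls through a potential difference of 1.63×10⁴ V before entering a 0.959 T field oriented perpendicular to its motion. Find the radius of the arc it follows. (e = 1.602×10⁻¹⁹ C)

Acceleration: |q|V = ½mv² ⇒ v = √(2|q|V/m) = √(2·1.602×10⁻¹⁹·1.63×10⁴/9.97×10⁻²⁶) ≈ 2.289×10⁵ m/s.
In the field: r = mv/(|q|B) = (9.97×10⁻²⁶)(2.289×10⁵)/((1.602×10⁻¹⁹)(0.959)) ≈ 0.149 m.

r ≈ 0.149 m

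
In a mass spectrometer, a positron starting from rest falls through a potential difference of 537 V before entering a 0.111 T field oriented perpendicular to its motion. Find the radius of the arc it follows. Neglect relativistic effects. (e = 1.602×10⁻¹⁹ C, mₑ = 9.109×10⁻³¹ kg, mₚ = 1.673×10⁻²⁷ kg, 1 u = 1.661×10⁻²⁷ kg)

r ≈ 7.04×10⁻⁴ m

Acceleration: |q|V = ½mv² ⇒ v = √(2|q|V/m) = √(2·1.602×10⁻¹⁹·537/9.109×10⁻³¹) ≈ 1.374×10⁷ m/s.
In the field: r = mv/(|q|B) = (9.109×10⁻³¹)(1.374×10⁷)/((1.602×10⁻¹⁹)(0.111)) ≈ 7.04×10⁻⁴ m.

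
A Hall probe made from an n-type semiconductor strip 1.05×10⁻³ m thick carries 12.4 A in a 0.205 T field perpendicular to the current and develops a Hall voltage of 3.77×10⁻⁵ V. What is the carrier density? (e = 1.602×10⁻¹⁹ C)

n ≈ 4.01×10²⁶ m⁻³

From V_H = IB/(n e t), n = IB/(V_H e t).
n = (12.4)(0.205)/((3.77×10⁻⁵)(1.602×10⁻¹⁹)(1.05×10⁻³)) ≈ 4.01×10²⁶ m⁻³.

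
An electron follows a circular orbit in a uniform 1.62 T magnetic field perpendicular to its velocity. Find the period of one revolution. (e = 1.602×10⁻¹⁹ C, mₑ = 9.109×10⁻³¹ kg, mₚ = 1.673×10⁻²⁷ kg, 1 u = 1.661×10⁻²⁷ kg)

The cyclotron period depends only on m, q, B: T = 2πm/(|q|B).
T = 2π(9.109×10⁻³¹)/((1.602×10⁻¹⁹)(1.62)) ≈ 2.21×10⁻¹¹ s.

T ≈ 2.21×10⁻¹¹ s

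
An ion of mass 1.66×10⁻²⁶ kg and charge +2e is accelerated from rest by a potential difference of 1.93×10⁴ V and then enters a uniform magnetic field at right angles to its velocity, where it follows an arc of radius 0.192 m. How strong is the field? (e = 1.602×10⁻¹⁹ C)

v = √(2|q|V/m) = √(2·3.204×10⁻¹⁹·1.93×10⁴/1.66×10⁻²⁶) ≈ 8.631×10⁵ m/s.
B = mv/(|q|r) = (1.66×10⁻²⁶)(8.631×10⁵)/((3.204×10⁻¹⁹)(0.192)) ≈ 0.233 T.

B ≈ 0.233 T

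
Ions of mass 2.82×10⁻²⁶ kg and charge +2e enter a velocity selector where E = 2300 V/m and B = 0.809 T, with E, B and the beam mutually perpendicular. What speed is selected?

v = 2840 m/s

For undeflected motion the electric and magnetic forces balance: qE = qvB.
v = E/B = 2300/0.809 = 2840 m/s.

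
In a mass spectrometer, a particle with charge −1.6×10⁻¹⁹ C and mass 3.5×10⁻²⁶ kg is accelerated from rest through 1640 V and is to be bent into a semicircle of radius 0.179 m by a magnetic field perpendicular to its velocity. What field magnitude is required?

v = √(2|q|V/m) = √(2·1.6×10⁻¹⁹·1640/3.5×10⁻²⁶) ≈ 1.225×10⁵ m/s.
B = mv/(|q|r) = (3.5×10⁻²⁶)(1.225×10⁵)/((1.6×10⁻¹⁹)(0.179)) ≈ 0.150 T.

B ≈ 0.150 T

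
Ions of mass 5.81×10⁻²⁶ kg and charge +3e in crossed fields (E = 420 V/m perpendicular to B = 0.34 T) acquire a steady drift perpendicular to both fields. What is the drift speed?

v_d ≈ 1200 m/s

In crossed fields the guiding centre drifts at v_d = |E×B|/B² = E/B, independent of charge and mass.
v_d = 420/0.34 = 1200 m/s.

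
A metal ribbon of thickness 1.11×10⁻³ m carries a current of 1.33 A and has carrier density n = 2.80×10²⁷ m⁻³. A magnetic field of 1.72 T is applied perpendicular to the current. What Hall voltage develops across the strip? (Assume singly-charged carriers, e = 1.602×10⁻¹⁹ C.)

V_H ≈ 4.59×10⁻⁶ V

V_H = IB/(n e t).
V_H = (1.33)(1.72)/((2.80×10²⁷)(1.602×10⁻¹⁹)(1.11×10⁻³)) ≈ 4.59×10⁻⁶ V.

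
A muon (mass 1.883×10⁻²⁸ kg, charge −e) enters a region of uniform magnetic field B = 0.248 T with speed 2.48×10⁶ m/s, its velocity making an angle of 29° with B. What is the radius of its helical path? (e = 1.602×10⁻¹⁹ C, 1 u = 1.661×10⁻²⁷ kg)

r ≈ 5.70×10⁻³ m

v⊥ = v sinθ = 2.48×10⁶·sin29° ≈ 1.202×10⁶ m/s.
r = m v⊥/(|q|B) = (1.883×10⁻²⁸)(1.202×10⁶)/((1.602×10⁻¹⁹)(0.248)) ≈ 5.70×10⁻³ m.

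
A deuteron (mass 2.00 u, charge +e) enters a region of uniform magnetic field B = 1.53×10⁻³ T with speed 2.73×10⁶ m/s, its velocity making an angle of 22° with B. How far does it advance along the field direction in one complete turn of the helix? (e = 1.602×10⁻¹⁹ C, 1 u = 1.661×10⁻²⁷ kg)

v∥ = v cosθ = 2.73×10⁶·cos22° ≈ 2.531×10⁶ m/s.
T = 2πm/(|q|B) = 2π(3.322×10⁻²⁷)/((1.602×10⁻¹⁹)(1.53×10⁻³)) ≈ 8.516×10⁻⁵ s.
pitch = v∥ T = (2.531×10⁶)(8.516×10⁻⁵) ≈ 216 m.

p ≈ 216 m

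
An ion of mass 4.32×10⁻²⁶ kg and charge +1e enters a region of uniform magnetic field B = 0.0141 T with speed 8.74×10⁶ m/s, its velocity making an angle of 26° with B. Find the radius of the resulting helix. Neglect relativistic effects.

r ≈ 73.3 m

v⊥ = v sinθ = 8.74×10⁶·sin26° ≈ 3.831×10⁶ m/s.
r = m v⊥/(|q|B) = (4.32×10⁻²⁶)(3.831×10⁶)/((1.602×10⁻¹⁹)(0.0141)) ≈ 73.3 m.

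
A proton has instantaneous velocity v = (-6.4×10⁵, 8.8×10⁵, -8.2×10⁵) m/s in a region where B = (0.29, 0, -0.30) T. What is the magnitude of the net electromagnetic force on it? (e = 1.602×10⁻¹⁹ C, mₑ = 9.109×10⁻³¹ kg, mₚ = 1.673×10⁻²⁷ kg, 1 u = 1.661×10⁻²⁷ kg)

v×B = (-2.64×10⁵, -4.30×10⁵, -2.55×10⁵) N/C.
F = q v×B = (1.602×10⁻¹⁹ C)·(-2.64×10⁵, -4.30×10⁵, -2.55×10⁵) = (-4.23×10⁻¹⁴, -6.89×10⁻¹⁴, -4.09×10⁻¹⁴) N.
|F| = 9.06×10⁻¹⁴ N.

|F| ≈ 9.06×10⁻¹⁴ N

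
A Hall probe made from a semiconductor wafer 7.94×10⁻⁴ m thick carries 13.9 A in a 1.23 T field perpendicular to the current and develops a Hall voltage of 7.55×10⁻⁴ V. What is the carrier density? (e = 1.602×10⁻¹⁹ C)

n ≈ 1.78×10²⁶ m⁻³

From V_H = IB/(n e t), n = IB/(V_H e t).
n = (13.9)(1.23)/((7.55×10⁻⁴)(1.602×10⁻¹⁹)(7.94×10⁻⁴)) ≈ 1.78×10²⁶ m⁻³.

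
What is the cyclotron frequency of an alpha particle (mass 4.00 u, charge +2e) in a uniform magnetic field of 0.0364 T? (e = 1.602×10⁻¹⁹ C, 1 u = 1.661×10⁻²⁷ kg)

f ≈ 2.79×10⁵ Hz

f = |q|B/(2πm).
f = (3.204×10⁻¹⁹)(0.0364)/(2π·6.644×10⁻²⁷) ≈ 2.79×10⁵ Hz.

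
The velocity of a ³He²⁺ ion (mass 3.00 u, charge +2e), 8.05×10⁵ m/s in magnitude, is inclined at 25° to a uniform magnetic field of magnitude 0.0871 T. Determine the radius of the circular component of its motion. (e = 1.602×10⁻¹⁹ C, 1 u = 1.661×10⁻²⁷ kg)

v⊥ = v sinθ = 8.05×10⁵·sin25° ≈ 3.402×10⁵ m/s.
r = m v⊥/(|q|B) = (4.983×10⁻²⁷)(3.402×10⁵)/((3.204×10⁻¹⁹)(0.0871)) ≈ 0.0607 m.

r ≈ 0.0607 m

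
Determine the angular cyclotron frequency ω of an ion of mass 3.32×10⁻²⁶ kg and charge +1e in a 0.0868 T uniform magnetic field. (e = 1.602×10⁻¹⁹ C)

ω ≈ 4.19×10⁵ rad/s

ω = |q|B/m.
ω = (1.602×10⁻¹⁹)(0.0868)/3.32×10⁻²⁶ ≈ 4.19×10⁵ rad/s.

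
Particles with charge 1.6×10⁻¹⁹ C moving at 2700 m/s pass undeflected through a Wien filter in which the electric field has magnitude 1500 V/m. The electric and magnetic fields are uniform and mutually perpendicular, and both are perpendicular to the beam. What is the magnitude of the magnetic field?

B = 0.56 T

Balance of forces in the selector: qE = qvB ⇒ B = E/v.
B = 1500/2700 = 0.56 T.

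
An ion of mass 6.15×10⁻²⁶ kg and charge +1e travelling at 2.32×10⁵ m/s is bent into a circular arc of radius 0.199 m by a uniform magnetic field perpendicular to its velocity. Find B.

B ≈ 0.448 T

From |q|vB = mv²/r, B = mv/(|q|r).
B = (6.15×10⁻²⁶)(2.32×10⁵)/((1.602×10⁻¹⁹)(0.199)) ≈ 0.448 T.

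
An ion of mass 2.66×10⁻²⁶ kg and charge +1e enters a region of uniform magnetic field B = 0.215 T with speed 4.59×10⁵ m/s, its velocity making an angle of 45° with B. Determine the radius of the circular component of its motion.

r ≈ 0.251 m

v⊥ = v sinθ = 4.59×10⁵·sin45° ≈ 3.246×10⁵ m/s.
r = m v⊥/(|q|B) = (2.66×10⁻²⁶)(3.246×10⁵)/((1.602×10⁻¹⁹)(0.215)) ≈ 0.251 m.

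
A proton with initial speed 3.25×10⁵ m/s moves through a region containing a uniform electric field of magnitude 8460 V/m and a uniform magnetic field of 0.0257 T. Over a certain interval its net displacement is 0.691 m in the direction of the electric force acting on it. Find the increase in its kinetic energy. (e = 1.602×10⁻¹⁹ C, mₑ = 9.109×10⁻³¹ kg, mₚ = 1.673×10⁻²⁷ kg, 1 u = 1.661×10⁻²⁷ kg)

ΔKE ≈ 9.37×10⁻¹⁶ J

The magnetic force is always ⟂ v and does no work; only the electric force changes KE.
ΔKE = F_E · d = |q|E d = (1.602×10⁻¹⁹)(8460)(0.691) ≈ 9.37×10⁻¹⁶ J.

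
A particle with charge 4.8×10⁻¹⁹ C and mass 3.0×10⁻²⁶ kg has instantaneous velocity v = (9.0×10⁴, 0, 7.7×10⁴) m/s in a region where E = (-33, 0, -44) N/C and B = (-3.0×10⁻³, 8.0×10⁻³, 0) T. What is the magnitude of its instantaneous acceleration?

|a| ≈ 1.54×10¹⁰ m/s²

v×B = (-616, -231, 720) N/C.
E + v×B = (-649, -231, 676) N/C.
F = q(E + v×B) = (4.8×10⁻¹⁹ C)·(-649, -231, 676) = (-3.12×10⁻¹⁶, -1.11×10⁻¹⁶, 3.24×10⁻¹⁶) N.
|a| = |F|/m = 4.633×10⁻¹⁶/3.0×10⁻²⁶ ≈ 1.54×10¹⁰ m/s².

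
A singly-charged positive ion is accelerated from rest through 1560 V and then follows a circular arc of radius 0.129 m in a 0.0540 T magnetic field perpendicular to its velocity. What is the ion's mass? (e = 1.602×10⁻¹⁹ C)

m ≈ 2.49×10⁻²⁷ kg

Combine |q|V = ½mv² and r = mv/(|q|B): eliminate v to get m = qB²r²/(2V).
m = (1.602×10⁻¹⁹)(0.0540)²(0.129)²/(2·1560) ≈ 2.49×10⁻²⁷ kg.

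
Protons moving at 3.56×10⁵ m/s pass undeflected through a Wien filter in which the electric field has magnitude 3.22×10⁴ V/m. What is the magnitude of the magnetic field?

Balance of forces in the selector: qE = qvB ⇒ B = E/v.
B = 3.22×10⁴/3.56×10⁵ = 0.0904 T.

B = 0.0904 T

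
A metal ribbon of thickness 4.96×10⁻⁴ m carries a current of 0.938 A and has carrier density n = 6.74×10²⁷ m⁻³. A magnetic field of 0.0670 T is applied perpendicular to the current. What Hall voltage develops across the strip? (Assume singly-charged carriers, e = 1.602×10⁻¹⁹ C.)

V_H ≈ 1.17×10⁻⁷ V

V_H = IB/(n e t).
V_H = (0.938)(0.0670)/((6.74×10²⁷)(1.602×10⁻¹⁹)(4.96×10⁻⁴)) ≈ 1.17×10⁻⁷ V.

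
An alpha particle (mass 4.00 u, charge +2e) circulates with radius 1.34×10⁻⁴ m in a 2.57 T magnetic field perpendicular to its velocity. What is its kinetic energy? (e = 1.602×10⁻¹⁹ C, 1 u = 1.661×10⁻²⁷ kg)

v = |q|Br/m, then KE = ½mv² = (qBr)²/(2m).
v = (3.204×10⁻¹⁹)(2.57)(1.34×10⁻⁴)/6.644×10⁻²⁷ ≈ 1.661×10⁴ m/s.
KE = ½(6.644×10⁻²⁷)(1.661×10⁴)² ≈ 9.16×10⁻¹⁹ J = 5.72 eV.

KE ≈ 5.72 eV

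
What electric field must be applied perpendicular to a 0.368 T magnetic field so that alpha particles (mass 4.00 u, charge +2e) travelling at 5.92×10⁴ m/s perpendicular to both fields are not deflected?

E = 2.18×10⁴ V/m

For straight-line motion qE = qvB, so E = vB.
E = 5.92×10⁴ × 0.368 = 2.18×10⁴ V/m.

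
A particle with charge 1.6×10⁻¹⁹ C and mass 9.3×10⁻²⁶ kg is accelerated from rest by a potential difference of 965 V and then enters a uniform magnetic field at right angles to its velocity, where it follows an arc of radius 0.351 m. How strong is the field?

B ≈ 0.0954 T

v = √(2|q|V/m) = √(2·1.6×10⁻¹⁹·965/9.3×10⁻²⁶) ≈ 5.762×10⁴ m/s.
B = mv/(|q|r) = (9.3×10⁻²⁶)(5.762×10⁴)/((1.6×10⁻¹⁹)(0.351)) ≈ 0.0954 T.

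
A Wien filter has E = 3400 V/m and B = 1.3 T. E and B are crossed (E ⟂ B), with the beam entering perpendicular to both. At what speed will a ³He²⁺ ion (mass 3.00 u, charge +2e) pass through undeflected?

v = 2600 m/s

Straight-line motion ⇒ electric and magnetic forces cancel, so E = vB.
v = E/B = 3400/1.3 = 2600 m/s.
The result is independent of the particle's charge and mass.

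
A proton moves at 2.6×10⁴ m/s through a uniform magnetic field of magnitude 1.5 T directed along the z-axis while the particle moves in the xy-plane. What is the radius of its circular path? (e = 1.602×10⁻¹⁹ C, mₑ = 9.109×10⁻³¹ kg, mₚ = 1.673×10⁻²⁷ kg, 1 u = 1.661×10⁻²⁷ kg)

r ≈ 1.8×10⁻⁴ m

The magnetic force provides the centripetal force: |q|vB = mv²/r.
r = mv/(|q|B) = (1.673×10⁻²⁷)(2.6×10⁴)/((1.602×10⁻¹⁹)(1.5)) ≈ 1.8×10⁻⁴ m.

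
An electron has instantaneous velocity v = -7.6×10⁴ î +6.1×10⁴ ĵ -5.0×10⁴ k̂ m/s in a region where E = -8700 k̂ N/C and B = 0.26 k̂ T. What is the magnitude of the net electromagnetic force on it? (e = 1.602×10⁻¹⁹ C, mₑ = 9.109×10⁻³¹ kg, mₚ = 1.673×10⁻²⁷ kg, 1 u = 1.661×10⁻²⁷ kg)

|F| ≈ 4.29×10⁻¹⁵ N

v×B = (1.59×10⁴, 1.98×10⁴, 0) N/C.
E + v×B = (1.59×10⁴, 1.98×10⁴, -8700) N/C.
F = q(E + v×B) = (−1.602×10⁻¹⁹ C)·(1.59×10⁴, 1.98×10⁴, -8700) = (-2.54×10⁻¹⁵, -3.17×10⁻¹⁵, 1.39×10⁻¹⁵) N.
|F| = 4.29×10⁻¹⁵ N.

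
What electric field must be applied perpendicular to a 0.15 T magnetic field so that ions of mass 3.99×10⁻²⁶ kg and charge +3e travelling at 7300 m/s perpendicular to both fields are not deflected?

E = 1100 V/m

For straight-line motion qE = qvB, so E = vB.
E = 7300 × 0.15 = 1100 V/m.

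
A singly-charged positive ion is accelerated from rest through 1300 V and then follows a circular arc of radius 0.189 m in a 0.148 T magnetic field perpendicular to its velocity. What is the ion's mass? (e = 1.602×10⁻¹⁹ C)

Combine |q|V = ½mv² and r = mv/(|q|B): eliminate v to get m = qB²r²/(2V).
m = (1.602×10⁻¹⁹)(0.148)²(0.189)²/(2·1300) ≈ 4.82×10⁻²⁶ kg.

m ≈ 4.82×10⁻²⁶ kg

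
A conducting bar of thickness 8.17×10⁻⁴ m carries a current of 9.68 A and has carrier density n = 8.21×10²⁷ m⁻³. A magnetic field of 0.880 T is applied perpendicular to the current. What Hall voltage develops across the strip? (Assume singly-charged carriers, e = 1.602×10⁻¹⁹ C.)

V_H ≈ 7.93×10⁻⁶ V

V_H = IB/(n e t).
V_H = (9.68)(0.880)/((8.21×10²⁷)(1.602×10⁻¹⁹)(8.17×10⁻⁴)) ≈ 7.93×10⁻⁶ V.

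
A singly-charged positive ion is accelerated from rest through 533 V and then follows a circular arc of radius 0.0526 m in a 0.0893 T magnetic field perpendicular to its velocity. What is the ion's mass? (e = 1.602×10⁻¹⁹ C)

m ≈ 3.32×10⁻²⁷ kg

Combine |q|V = ½mv² and r = mv/(|q|B): eliminate v to get m = qB²r²/(2V).
m = (1.602×10⁻¹⁹)(0.0893)²(0.0526)²/(2·533) ≈ 3.32×10⁻²⁷ kg.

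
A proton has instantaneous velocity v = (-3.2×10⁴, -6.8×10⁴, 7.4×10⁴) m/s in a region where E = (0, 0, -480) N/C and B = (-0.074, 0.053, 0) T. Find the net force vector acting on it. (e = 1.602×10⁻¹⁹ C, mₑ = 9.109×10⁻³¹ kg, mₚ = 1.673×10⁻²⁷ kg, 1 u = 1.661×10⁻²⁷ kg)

v×B = (-3920, -5480, -6730) N/C.
E + v×B = (-3920, -5480, -7210) N/C.
F = q(E + v×B) = (1.602×10⁻¹⁹ C)·(-3920, -5480, -7210) = (-6.28×10⁻¹⁶, -8.77×10⁻¹⁶, -1.15×10⁻¹⁵) N.

F ≈ (-6.28×10⁻¹⁶, -8.77×10⁻¹⁶, -1.15×10⁻¹⁵) N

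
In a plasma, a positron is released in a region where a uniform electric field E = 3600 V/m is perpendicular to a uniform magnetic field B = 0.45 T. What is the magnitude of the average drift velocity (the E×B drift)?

v_d ≈ 8000 m/s

The steady drift has the magnetic force balancing the electric force, so v_d = E/B.
v_d = 3600/0.45 = 8000 m/s.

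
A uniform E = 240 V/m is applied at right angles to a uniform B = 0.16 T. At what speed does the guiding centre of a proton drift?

The steady drift has the magnetic force balancing the electric force, so v_d = E/B.
v_d = 240/0.16 = 1500 m/s.

v_d ≈ 1500 m/s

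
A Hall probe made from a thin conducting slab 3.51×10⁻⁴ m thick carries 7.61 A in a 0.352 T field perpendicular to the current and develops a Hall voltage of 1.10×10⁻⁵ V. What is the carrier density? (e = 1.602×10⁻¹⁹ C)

n ≈ 4.33×10²⁷ m⁻³

From V_H = IB/(n e t), n = IB/(V_H e t).
n = (7.61)(0.352)/((1.10×10⁻⁵)(1.602×10⁻¹⁹)(3.51×10⁻⁴)) ≈ 4.33×10²⁷ m⁻³.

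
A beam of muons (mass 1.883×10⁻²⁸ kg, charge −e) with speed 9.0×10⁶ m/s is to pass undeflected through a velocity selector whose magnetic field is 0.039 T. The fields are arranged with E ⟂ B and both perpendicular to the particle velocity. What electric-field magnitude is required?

E = 3.5×10⁵ V/m

For straight-line motion qE = qvB, so E = vB.
E = 9.0×10⁶ × 0.039 = 3.5×10⁵ V/m.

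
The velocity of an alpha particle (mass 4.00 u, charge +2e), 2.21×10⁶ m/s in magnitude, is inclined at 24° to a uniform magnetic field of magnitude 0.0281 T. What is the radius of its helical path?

r ≈ 0.663 m

v⊥ = v sinθ = 2.21×10⁶·sin24° ≈ 8.989×10⁵ m/s.
r = m v⊥/(|q|B) = (6.644×10⁻²⁷)(8.989×10⁵)/((3.204×10⁻¹⁹)(0.0281)) ≈ 0.663 m.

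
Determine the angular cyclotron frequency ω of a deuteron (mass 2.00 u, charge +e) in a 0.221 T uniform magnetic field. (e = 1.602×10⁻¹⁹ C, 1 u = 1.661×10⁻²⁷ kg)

ω ≈ 1.07×10⁷ rad/s

ω = |q|B/m.
ω = (1.602×10⁻¹⁹)(0.221)/3.322×10⁻²⁷ ≈ 1.07×10⁷ rad/s.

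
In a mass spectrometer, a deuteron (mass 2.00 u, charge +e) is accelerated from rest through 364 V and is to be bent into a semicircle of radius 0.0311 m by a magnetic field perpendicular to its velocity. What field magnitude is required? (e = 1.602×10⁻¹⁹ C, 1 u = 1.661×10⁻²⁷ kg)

B ≈ 0.125 T

v = √(2|q|V/m) = √(2·1.602×10⁻¹⁹·364/3.322×10⁻²⁷) ≈ 1.874×10⁵ m/s.
B = mv/(|q|r) = (3.322×10⁻²⁷)(1.874×10⁵)/((1.602×10⁻¹⁹)(0.0311)) ≈ 0.125 T.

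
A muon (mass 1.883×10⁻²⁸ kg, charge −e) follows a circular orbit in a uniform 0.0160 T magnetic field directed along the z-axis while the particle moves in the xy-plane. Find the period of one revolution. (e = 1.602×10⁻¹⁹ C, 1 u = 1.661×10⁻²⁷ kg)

The cyclotron period depends only on m, q, B: T = 2πm/(|q|B).
T = 2π(1.883×10⁻²⁸)/((1.602×10⁻¹⁹)(0.0160)) ≈ 4.62×10⁻⁷ s.

T ≈ 4.62×10⁻⁷ s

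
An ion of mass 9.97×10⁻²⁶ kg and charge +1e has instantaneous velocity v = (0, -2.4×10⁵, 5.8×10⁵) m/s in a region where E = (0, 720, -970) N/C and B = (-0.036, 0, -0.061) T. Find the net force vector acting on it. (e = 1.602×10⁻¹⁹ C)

v×B = (1.46×10⁴, -2.09×10⁴, -8640) N/C.
E + v×B = (1.46×10⁴, -2.02×10⁴, -9610) N/C.
F = q(E + v×B) = (1.602×10⁻¹⁹ C)·(1.46×10⁴, -2.02×10⁴, -9610) = (2.35×10⁻¹⁵, -3.23×10⁻¹⁵, -1.54×10⁻¹⁵) N.

F ≈ (2.35×10⁻¹⁵, -3.23×10⁻¹⁵, -1.54×10⁻¹⁵) N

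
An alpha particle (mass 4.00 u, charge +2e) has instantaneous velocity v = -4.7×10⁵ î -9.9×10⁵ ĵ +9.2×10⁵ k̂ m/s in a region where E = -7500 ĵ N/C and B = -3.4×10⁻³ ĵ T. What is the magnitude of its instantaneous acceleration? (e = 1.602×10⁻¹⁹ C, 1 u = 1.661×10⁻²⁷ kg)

v×B = (3130, 0, 1600) N/C.
E + v×B = (3130, -7500, 1600) N/C.
F = q(E + v×B) = (3.204×10⁻¹⁹ C)·(3130, -7500, 1600) = (1.00×10⁻¹⁵, -2.40×10⁻¹⁵, 5.12×10⁻¹⁶) N.
|a| = |F|/m = 2.653×10⁻¹⁵/6.644×10⁻²⁷ ≈ 3.99×10¹¹ m/s².

|a| ≈ 3.99×10¹¹ m/s²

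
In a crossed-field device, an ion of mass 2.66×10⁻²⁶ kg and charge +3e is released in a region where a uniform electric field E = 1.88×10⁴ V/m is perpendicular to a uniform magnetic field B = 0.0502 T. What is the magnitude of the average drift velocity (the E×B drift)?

v_d ≈ 3.75×10⁵ m/s

The steady drift has the magnetic force balancing the electric force, so v_d = E/B.
v_d = 1.88×10⁴/0.0502 = 3.75×10⁵ m/s.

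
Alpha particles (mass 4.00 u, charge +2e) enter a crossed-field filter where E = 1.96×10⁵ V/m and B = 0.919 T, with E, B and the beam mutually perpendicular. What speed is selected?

For undeflected motion the electric and magnetic forces balance: qE = qvB.
v = E/B = 1.96×10⁵/0.919 = 2.13×10⁵ m/s.

v = 2.13×10⁵ m/s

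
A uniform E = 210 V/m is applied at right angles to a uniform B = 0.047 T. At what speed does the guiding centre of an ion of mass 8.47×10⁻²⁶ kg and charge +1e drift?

In crossed fields the guiding centre drifts at v_d = |E×B|/B² = E/B, independent of charge and mass.
v_d = 210/0.047 = 4500 m/s.

v_d ≈ 4500 m/s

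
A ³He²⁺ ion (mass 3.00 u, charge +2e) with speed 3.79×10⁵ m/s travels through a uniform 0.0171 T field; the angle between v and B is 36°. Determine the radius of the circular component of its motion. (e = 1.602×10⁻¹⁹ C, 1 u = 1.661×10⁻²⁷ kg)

v⊥ = v sinθ = 3.79×10⁵·sin36° ≈ 2.228×10⁵ m/s.
r = m v⊥/(|q|B) = (4.983×10⁻²⁷)(2.228×10⁵)/((3.204×10⁻¹⁹)(0.0171)) ≈ 0.203 m.

r ≈ 0.203 m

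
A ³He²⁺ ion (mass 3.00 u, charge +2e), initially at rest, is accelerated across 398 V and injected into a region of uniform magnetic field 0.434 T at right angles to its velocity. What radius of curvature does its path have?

r ≈ 8.11×10⁻³ m

Acceleration: |q|V = ½mv² ⇒ v = √(2|q|V/m) = √(2·3.204×10⁻¹⁹·398/4.983×10⁻²⁷) ≈ 2.262×10⁵ m/s.
In the field: r = mv/(|q|B) = (4.983×10⁻²⁷)(2.262×10⁵)/((3.204×10⁻¹⁹)(0.434)) ≈ 8.11×10⁻³ m.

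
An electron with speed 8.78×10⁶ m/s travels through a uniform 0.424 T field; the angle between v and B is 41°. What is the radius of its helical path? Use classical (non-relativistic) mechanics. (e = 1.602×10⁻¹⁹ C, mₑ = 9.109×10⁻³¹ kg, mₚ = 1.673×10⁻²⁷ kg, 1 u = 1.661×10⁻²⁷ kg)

r ≈ 7.72×10⁻⁵ m

v⊥ = v sinθ = 8.78×10⁶·sin41° ≈ 5.760×10⁶ m/s.
r = m v⊥/(|q|B) = (9.109×10⁻³¹)(5.760×10⁶)/((1.602×10⁻¹⁹)(0.424)) ≈ 7.72×10⁻⁵ m.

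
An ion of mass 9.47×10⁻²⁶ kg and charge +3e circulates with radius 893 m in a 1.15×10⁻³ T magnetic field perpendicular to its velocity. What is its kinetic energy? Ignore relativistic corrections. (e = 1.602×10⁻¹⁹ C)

KE ≈ 8.03×10⁶ eV

v = |q|Br/m, then KE = ½mv² = (qBr)²/(2m).
v = (4.806×10⁻¹⁹)(1.15×10⁻³)(893)/9.47×10⁻²⁶ ≈ 5.212×10⁶ m/s.
KE = ½(9.47×10⁻²⁶)(5.212×10⁶)² ≈ 1.29×10⁻¹² J = 8.03×10⁶ eV.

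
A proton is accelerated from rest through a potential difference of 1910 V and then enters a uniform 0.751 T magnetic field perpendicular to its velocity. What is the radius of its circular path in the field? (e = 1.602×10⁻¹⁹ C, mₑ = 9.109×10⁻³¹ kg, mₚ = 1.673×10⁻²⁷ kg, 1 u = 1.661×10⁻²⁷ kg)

Acceleration: |q|V = ½mv² ⇒ v = √(2|q|V/m) = √(2·1.602×10⁻¹⁹·1910/1.673×10⁻²⁷) ≈ 6.048×10⁵ m/s.
In the field: r = mv/(|q|B) = (1.673×10⁻²⁷)(6.048×10⁵)/((1.602×10⁻¹⁹)(0.751)) ≈ 8.41×10⁻³ m.

r ≈ 8.41×10⁻³ m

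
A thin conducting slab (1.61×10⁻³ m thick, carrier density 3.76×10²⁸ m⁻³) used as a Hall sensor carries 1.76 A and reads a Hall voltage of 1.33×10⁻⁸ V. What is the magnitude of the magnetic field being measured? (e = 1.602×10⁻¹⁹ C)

From V_H = IB/(n e t), B = V_H n e t / I.
B = (1.33×10⁻⁸)(3.76×10²⁸)(1.602×10⁻¹⁹)(1.61×10⁻³)/1.76 ≈ 0.0733 T.

B ≈ 0.0733 T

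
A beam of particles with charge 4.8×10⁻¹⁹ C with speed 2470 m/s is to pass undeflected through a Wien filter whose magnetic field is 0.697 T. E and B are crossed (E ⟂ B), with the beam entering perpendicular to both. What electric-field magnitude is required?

For straight-line motion qE = qvB, so E = vB.
E = 2470 × 0.697 = 1720 V/m.

E = 1720 V/m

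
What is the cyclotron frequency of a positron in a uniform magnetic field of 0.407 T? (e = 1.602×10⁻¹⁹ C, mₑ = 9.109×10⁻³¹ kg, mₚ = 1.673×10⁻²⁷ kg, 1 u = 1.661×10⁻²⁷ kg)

f = |q|B/(2πm).
f = (1.602×10⁻¹⁹)(0.407)/(2π·9.109×10⁻³¹) ≈ 1.14×10¹⁰ Hz.

f ≈ 1.14×10¹⁰ Hz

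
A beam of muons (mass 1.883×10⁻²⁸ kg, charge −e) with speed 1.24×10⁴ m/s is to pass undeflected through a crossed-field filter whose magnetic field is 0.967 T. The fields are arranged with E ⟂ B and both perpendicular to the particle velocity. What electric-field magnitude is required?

For straight-line motion qE = qvB, so E = vB.
E = 1.24×10⁴ × 0.967 = 1.20×10⁴ V/m.

E = 1.20×10⁴ V/m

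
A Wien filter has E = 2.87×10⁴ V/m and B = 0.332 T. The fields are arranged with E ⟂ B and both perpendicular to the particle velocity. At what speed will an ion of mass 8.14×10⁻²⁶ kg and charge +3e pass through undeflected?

For undeflected motion the electric and magnetic forces balance: qE = qvB.
v = E/B = 2.87×10⁴/0.332 = 8.64×10⁴ m/s.
The result is independent of the particle's charge and mass.

v = 8.64×10⁴ m/s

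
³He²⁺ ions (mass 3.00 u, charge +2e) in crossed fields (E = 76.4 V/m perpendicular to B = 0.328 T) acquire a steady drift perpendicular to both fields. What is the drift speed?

v_d ≈ 233 m/s

The E×B drift speed is v_d = E/B.
v_d = 76.4/0.328 = 233 m/s.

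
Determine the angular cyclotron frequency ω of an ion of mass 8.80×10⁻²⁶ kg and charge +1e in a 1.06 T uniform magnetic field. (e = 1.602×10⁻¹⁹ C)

ω = |q|B/m.
ω = (1.602×10⁻¹⁹)(1.06)/8.80×10⁻²⁶ ≈ 1.93×10⁶ rad/s.

ω ≈ 1.93×10⁶ rad/s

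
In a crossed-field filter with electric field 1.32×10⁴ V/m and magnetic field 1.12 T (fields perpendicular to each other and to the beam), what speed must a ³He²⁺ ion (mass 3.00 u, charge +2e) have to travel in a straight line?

v = 1.18×10⁴ m/s

Straight-line motion ⇒ electric and magnetic forces cancel, so E = vB.
v = E/B = 1.32×10⁴/1.12 = 1.18×10⁴ m/s.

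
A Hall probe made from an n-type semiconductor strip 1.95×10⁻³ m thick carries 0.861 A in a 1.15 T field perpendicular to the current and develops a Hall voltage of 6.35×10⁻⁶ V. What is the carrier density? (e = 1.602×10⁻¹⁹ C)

From V_H = IB/(n e t), n = IB/(V_H e t).
n = (0.861)(1.15)/((6.35×10⁻⁶)(1.602×10⁻¹⁹)(1.95×10⁻³)) ≈ 4.99×10²⁶ m⁻³.

n ≈ 4.99×10²⁶ m⁻³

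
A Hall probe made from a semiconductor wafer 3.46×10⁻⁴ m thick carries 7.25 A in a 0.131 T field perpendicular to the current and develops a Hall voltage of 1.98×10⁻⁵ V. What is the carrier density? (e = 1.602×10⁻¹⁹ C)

n ≈ 8.65×10²⁶ m⁻³

From V_H = IB/(n e t), n = IB/(V_H e t).
n = (7.25)(0.131)/((1.98×10⁻⁵)(1.602×10⁻¹⁹)(3.46×10⁻⁴)) ≈ 8.65×10²⁶ m⁻³.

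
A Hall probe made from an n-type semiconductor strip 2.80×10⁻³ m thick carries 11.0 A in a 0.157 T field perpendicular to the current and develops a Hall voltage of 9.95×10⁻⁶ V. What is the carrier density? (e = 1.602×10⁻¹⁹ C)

From V_H = IB/(n e t), n = IB/(V_H e t).
n = (11.0)(0.157)/((9.95×10⁻⁶)(1.602×10⁻¹⁹)(2.80×10⁻³)) ≈ 3.87×10²⁶ m⁻³.

n ≈ 3.87×10²⁶ m⁻³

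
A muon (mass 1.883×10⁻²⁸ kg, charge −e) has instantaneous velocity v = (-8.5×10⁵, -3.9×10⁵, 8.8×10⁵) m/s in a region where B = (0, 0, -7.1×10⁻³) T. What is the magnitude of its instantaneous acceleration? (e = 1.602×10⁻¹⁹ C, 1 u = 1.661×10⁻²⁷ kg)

|a| ≈ 5.65×10¹² m/s²

v×B = (2770, -6040, 0) N/C.
F = q v×B = (−1.602×10⁻¹⁹ C)·(2770, -6040, 0) = (-4.44×10⁻¹⁶, 9.67×10⁻¹⁶, 0) N.
|a| = |F|/m = 1.064×10⁻¹⁵/1.883×10⁻²⁸ ≈ 5.65×10¹² m/s².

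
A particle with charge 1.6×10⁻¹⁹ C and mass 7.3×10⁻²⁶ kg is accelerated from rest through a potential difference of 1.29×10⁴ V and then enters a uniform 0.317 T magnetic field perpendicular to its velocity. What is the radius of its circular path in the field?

r ≈ 0.342 m

Acceleration: |q|V = ½mv² ⇒ v = √(2|q|V/m) = √(2·1.6×10⁻¹⁹·1.29×10⁴/7.3×10⁻²⁶) ≈ 2.378×10⁵ m/s.
In the field: r = mv/(|q|B) = (7.3×10⁻²⁶)(2.378×10⁵)/((1.6×10⁻¹⁹)(0.317)) ≈ 0.342 m.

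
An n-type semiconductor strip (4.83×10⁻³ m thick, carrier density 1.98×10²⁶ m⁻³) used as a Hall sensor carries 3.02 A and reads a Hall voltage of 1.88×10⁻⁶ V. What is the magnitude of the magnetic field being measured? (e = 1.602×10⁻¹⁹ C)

B ≈ 0.0954 T

From V_H = IB/(n e t), B = V_H n e t / I.
B = (1.88×10⁻⁶)(1.98×10²⁶)(1.602×10⁻¹⁹)(4.83×10⁻³)/3.02 ≈ 0.0954 T.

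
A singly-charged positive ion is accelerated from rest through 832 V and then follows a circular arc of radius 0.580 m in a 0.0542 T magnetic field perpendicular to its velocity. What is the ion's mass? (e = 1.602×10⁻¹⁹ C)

Combine |q|V = ½mv² and r = mv/(|q|B): eliminate v to get m = qB²r²/(2V).
m = (1.602×10⁻¹⁹)(0.0542)²(0.580)²/(2·832) ≈ 9.51×10⁻²⁶ kg.

m ≈ 9.51×10⁻²⁶ kg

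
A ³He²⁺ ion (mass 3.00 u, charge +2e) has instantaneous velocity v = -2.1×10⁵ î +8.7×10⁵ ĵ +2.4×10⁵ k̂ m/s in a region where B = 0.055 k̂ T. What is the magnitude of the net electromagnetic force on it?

|F| ≈ 1.58×10⁻¹⁴ N

v×B = (4.78×10⁴, 1.16×10⁴, 0) N/C.
F = q v×B = (3.204×10⁻¹⁹ C)·(4.78×10⁴, 1.16×10⁴, 0) = (1.53×10⁻¹⁴, 3.70×10⁻¹⁵, 0) N.
|F| = 1.58×10⁻¹⁴ N.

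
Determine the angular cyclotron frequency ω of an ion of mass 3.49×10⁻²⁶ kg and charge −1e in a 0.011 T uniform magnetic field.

ω ≈ 5.0×10⁴ rad/s

ω = |q|B/m.
ω = (1.602×10⁻¹⁹)(0.011)/3.49×10⁻²⁶ ≈ 5.0×10⁴ rad/s.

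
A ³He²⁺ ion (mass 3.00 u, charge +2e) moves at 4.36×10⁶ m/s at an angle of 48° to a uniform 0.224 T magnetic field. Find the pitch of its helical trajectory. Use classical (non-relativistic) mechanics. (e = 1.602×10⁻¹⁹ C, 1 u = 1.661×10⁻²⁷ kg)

v∥ = v cosθ = 4.36×10⁶·cos48° ≈ 2.917×10⁶ m/s.
T = 2πm/(|q|B) = 2π(4.983×10⁻²⁷)/((3.204×10⁻¹⁹)(0.224)) ≈ 4.362×10⁻⁷ s.
pitch = v∥ T = (2.917×10⁶)(4.362×10⁻⁷) ≈ 1.27 m.

p ≈ 1.27 m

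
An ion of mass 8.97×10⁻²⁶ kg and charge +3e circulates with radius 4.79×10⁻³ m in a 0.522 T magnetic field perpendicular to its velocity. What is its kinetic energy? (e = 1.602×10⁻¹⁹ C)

v = |q|Br/m, then KE = ½mv² = (qBr)²/(2m).
v = (4.806×10⁻¹⁹)(0.522)(4.79×10⁻³)/8.97×10⁻²⁶ ≈ 1.340×10⁴ m/s.
KE = ½(8.97×10⁻²⁶)(1.340×10⁴)² ≈ 8.05×10⁻¹⁸ J = 50.2 eV.

KE ≈ 50.2 eV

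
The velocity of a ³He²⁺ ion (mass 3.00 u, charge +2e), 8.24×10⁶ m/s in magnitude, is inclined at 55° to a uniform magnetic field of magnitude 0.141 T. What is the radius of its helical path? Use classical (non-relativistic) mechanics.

v⊥ = v sinθ = 8.24×10⁶·sin55° ≈ 6.750×10⁶ m/s.
r = m v⊥/(|q|B) = (4.983×10⁻²⁷)(6.750×10⁶)/((3.204×10⁻¹⁹)(0.141)) ≈ 0.745 m.

r ≈ 0.745 m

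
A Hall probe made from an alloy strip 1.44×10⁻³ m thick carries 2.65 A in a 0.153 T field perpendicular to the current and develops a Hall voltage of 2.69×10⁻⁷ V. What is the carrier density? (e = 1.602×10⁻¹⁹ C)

n ≈ 6.53×10²⁷ m⁻³

From V_H = IB/(n e t), n = IB/(V_H e t).
n = (2.65)(0.153)/((2.69×10⁻⁷)(1.602×10⁻¹⁹)(1.44×10⁻³)) ≈ 6.53×10²⁷ m⁻³.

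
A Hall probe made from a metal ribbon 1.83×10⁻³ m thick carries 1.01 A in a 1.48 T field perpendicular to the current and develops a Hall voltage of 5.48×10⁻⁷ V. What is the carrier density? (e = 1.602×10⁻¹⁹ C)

From V_H = IB/(n e t), n = IB/(V_H e t).
n = (1.01)(1.48)/((5.48×10⁻⁷)(1.602×10⁻¹⁹)(1.83×10⁻³)) ≈ 9.30×10²⁷ m⁻³.

n ≈ 9.30×10²⁷ m⁻³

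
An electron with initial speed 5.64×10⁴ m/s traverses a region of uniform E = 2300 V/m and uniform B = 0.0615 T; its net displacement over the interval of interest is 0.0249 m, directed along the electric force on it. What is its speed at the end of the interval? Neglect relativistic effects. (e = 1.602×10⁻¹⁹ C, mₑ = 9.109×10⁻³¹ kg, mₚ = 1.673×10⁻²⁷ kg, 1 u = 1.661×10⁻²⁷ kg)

v_f ≈ 4.49×10⁶ m/s

B does no work; ΔKE = |q|E d.
½mv_f² = ½mv₀² + |q|Ed = ½(9.109×10⁻³¹)(5.64×10⁴)² + (1.602×10⁻¹⁹)(2300)(0.0249) ≈ 1.449×10⁻²¹ J + 9.175×10⁻¹⁸ J ≈ 9.176×10⁻¹⁸ J.
v_f = √(2·9.176×10⁻¹⁸/9.109×10⁻³¹) ≈ 4.49×10⁶ m/s.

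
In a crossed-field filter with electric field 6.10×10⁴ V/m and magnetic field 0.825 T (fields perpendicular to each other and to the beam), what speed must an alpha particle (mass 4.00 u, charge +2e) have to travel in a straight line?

v = 7.39×10⁴ m/s

Straight-line motion ⇒ electric and magnetic forces cancel, so E = vB.
v = E/B = 6.10×10⁴/0.825 = 7.39×10⁴ m/s.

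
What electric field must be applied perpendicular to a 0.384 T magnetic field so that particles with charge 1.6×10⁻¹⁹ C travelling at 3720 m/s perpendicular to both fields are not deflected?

E = 1430 V/m

For straight-line motion qE = qvB, so E = vB.
E = 3720 × 0.384 = 1430 V/m.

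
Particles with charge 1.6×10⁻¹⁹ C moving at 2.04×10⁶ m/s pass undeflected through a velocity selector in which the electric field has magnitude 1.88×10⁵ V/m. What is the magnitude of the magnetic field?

Balance of forces in the selector: qE = qvB ⇒ B = E/v.
B = 1.88×10⁵/2.04×10⁶ = 0.0922 T.

B = 0.0922 T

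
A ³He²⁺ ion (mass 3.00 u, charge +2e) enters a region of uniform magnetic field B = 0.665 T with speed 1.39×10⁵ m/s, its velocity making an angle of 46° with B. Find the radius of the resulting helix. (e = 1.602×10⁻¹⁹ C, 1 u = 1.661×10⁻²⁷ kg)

v⊥ = v sinθ = 1.39×10⁵·sin46° ≈ 9.999×10⁴ m/s.
r = m v⊥/(|q|B) = (4.983×10⁻²⁷)(9.999×10⁴)/((3.204×10⁻¹⁹)(0.665)) ≈ 2.34×10⁻³ m.

r ≈ 2.34×10⁻³ m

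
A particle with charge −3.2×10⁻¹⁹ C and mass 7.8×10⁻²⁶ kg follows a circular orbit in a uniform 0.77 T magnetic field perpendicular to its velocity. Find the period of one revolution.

The cyclotron period depends only on m, q, B: T = 2πm/(|q|B).
T = 2π(7.8×10⁻²⁶)/((3.2×10⁻¹⁹)(0.77)) ≈ 2.0×10⁻⁶ s.

T ≈ 2.0×10⁻⁶ s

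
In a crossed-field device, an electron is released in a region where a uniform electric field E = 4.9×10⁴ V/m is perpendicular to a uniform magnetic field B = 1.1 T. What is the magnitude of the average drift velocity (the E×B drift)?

v_d ≈ 4.5×10⁴ m/s

The steady drift has the magnetic force balancing the electric force, so v_d = E/B.
v_d = 4.9×10⁴/1.1 = 4.5×10⁴ m/s.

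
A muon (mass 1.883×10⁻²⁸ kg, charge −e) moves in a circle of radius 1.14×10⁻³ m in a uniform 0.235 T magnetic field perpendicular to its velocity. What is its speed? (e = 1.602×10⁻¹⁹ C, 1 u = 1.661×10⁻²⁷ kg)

v ≈ 2.28×10⁵ m/s

From |q|vB = mv²/r, v = |q|Br/m.
v = (1.602×10⁻¹⁹)(0.235)(1.14×10⁻³)/1.883×10⁻²⁸ ≈ 2.28×10⁵ m/s.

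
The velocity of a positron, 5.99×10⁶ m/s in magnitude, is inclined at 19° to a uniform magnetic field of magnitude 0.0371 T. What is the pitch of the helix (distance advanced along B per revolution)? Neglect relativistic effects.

v∥ = v cosθ = 5.99×10⁶·cos19° ≈ 5.664×10⁶ m/s.
T = 2πm/(|q|B) = 2π(9.109×10⁻³¹)/((1.602×10⁻¹⁹)(0.0371)) ≈ 9.630×10⁻¹⁰ s.
pitch = v∥ T = (5.664×10⁶)(9.630×10⁻¹⁰) ≈ 5.45×10⁻³ m.

p ≈ 5.45×10⁻³ m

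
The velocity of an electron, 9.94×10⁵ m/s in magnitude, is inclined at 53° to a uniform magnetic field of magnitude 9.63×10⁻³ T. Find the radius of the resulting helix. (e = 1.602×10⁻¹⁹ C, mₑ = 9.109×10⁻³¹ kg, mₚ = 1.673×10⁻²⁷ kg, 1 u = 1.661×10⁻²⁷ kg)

r ≈ 4.69×10⁻⁴ m

v⊥ = v sinθ = 9.94×10⁵·sin53° ≈ 7.938×10⁵ m/s.
r = m v⊥/(|q|B) = (9.109×10⁻³¹)(7.938×10⁵)/((1.602×10⁻¹⁹)(9.63×10⁻³)) ≈ 4.69×10⁻⁴ m.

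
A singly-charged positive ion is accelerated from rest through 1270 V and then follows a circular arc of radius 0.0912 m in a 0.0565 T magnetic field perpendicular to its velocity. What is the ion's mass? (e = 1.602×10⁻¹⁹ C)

m ≈ 1.67×10⁻²⁷ kg

Combine |q|V = ½mv² and r = mv/(|q|B): eliminate v to get m = qB²r²/(2V).
m = (1.602×10⁻¹⁹)(0.0565)²(0.0912)²/(2·1270) ≈ 1.67×10⁻²⁷ kg.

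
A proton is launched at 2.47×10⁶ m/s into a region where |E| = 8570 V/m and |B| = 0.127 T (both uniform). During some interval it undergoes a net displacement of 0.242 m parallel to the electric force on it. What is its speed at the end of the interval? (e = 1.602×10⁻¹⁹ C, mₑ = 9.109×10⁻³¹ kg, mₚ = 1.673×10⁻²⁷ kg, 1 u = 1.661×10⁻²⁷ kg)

v_f ≈ 2.55×10⁶ m/s

B does no work; ΔKE = |q|E d.
½mv_f² = ½mv₀² + |q|Ed = ½(1.673×10⁻²⁷)(2.47×10⁶)² + (1.602×10⁻¹⁹)(8570)(0.242) ≈ 5.103×10⁻¹⁵ J + 3.322×10⁻¹⁶ J ≈ 5.436×10⁻¹⁵ J.
v_f = √(2·5.436×10⁻¹⁵/1.673×10⁻²⁷) ≈ 2.55×10⁶ m/s.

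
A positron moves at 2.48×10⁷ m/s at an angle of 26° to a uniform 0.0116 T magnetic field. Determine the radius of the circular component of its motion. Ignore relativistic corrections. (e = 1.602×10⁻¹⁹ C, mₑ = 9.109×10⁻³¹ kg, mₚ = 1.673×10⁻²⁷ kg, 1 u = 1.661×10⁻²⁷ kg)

r ≈ 5.33×10⁻³ m

v⊥ = v sinθ = 2.48×10⁷·sin26° ≈ 1.087×10⁷ m/s.
r = m v⊥/(|q|B) = (9.109×10⁻³¹)(1.087×10⁷)/((1.602×10⁻¹⁹)(0.0116)) ≈ 5.33×10⁻³ m.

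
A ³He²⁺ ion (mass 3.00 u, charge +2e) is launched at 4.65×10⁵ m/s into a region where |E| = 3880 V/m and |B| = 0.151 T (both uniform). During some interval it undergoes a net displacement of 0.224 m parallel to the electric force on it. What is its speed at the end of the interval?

B does no work; ΔKE = |q|E d.
½mv_f² = ½mv₀² + |q|Ed = ½(4.983×10⁻²⁷)(4.65×10⁵)² + (3.204×10⁻¹⁹)(3880)(0.224) ≈ 5.387×10⁻¹⁶ J + 2.785×10⁻¹⁶ J ≈ 8.172×10⁻¹⁶ J.
v_f = √(2·8.172×10⁻¹⁶/4.983×10⁻²⁷) ≈ 5.73×10⁵ m/s.

v_f ≈ 5.73×10⁵ m/s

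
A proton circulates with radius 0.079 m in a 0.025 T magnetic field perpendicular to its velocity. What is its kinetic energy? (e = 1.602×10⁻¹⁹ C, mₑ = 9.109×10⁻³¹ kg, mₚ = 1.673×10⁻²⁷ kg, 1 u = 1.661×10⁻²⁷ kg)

v = |q|Br/m, then KE = ½mv² = (qBr)²/(2m).
v = (1.602×10⁻¹⁹)(0.025)(0.079)/1.673×10⁻²⁷ ≈ 1.891×10⁵ m/s.
KE = ½(1.673×10⁻²⁷)(1.891×10⁵)² ≈ 3.0×10⁻¹⁷ J.

KE ≈ 3.0×10⁻¹⁷ J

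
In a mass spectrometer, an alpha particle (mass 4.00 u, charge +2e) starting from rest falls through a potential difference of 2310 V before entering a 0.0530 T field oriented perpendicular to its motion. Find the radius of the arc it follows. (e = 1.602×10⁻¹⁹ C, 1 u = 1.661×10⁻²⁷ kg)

r ≈ 0.185 m

Acceleration: |q|V = ½mv² ⇒ v = √(2|q|V/m) = √(2·3.204×10⁻¹⁹·2310/6.644×10⁻²⁷) ≈ 4.720×10⁵ m/s.
In the field: r = mv/(|q|B) = (6.644×10⁻²⁷)(4.720×10⁵)/((3.204×10⁻¹⁹)(0.0530)) ≈ 0.185 m.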